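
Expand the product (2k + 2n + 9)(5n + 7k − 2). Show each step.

(2k + 2n + 9)(5n + 7k − 2)
= 10kn + 14k^2 − 4k + 10n^2 + 14kn − 4n + 45n + 63k − 18    [distributive law]
= 24kn + 14k^2 + 59k + 10n^2 + 41n − 18    [combine like terms]

24kn + 14k^2 + 59k + 10n^2 + 41n − 18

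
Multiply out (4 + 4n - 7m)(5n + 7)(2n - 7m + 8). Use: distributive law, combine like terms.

(4 + 4n - 7m)(5n + 7)(2n - 7m + 8)
= (20n + 28 + 20n² + 28n - 35mn - 49m)(2n - 7m + 8)    [distributive law]
= (48n + 28 + 20n² - 35mn - 49m)(2n - 7m + 8)    [combine like terms]
= 96n² - 336mn + 384n + 56n - 196m + 224 + 40n³ - 140mn² + 160n² - 70mn² + 245m²n - 280mn - 98mn + 343m² - 392m    [distributive law]
= 256n² - 714mn + 440n - 588m + 224 + 40n³ - 210mn² + 245m²n + 343m²    [combine like terms]

256n² - 714mn + 440n - 588m + 224 + 40n³ - 210mn² + 245m²n + 343m²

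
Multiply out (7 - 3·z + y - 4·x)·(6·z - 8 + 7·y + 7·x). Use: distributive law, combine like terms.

(7 - 3·z + y - 4·x)·(6·z - 8 + 7·y + 7·x)
= 42·z - 56 + 49·y + 49·x - 18·z^2 + 24·z - 21·y·z - 21·x·z + 6·y·z - 8·y + 7·y^2 + 7·x·y - 24·x·z + 32·x - 28·x·y - 28·x^2    [distributive law]
= 66·z - 56 + 41·y + 81·x - 18·z^2 - 15·y·z - 45·x·z + 7·y^2 - 21·x·y - 28·x^2    [combine like terms]

66·z - 56 + 41·y + 81·x - 18·z^2 - 15·y·z - 45·x·z + 7·y^2 - 21·x·y - 28·x^2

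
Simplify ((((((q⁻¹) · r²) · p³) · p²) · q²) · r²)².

((((((q⁻¹) · r²) · p³) · p²) · q²) · r²)²
= ((((((q⁻¹) · r²) · p³) · p²) · q²)²) · ((r²)²)    [power of a product]
= ((((((q⁻¹) · r²) · p³) · p²)²) · ((q²)²)) · ((r²)²)    [power of a product]
= ((((((q⁻¹) · r²) · p³)²) · ((p²)²)) · ((q²)²)) · ((r²)²)    [power of a product]
= ((((((q⁻¹) · r²)²) · ((p³)²)) · ((p²)²)) · ((q²)²)) · ((r²)²)    [power of a product]
= ((((((q⁻¹)²) · ((r²)²)) · ((p³)²)) · ((p²)²)) · ((q²)²)) · ((r²)²)    [power of a product]
= (((((q⁻²) · ((r²)²)) · ((p³)²)) · ((p²)²)) · ((q²)²)) · ((r²)²)    [power of a power]
= ((((q⁻² · r⁴) · ((p³)²)) · ((p²)²)) · ((q²)²)) · ((r²)²)    [power of a power]
= ((((q⁻² · r⁴) · p⁶) · ((p²)²)) · ((q²)²)) · ((r²)²)    [power of a power]
= ((((q⁻² · r⁴) · p⁶) · p⁴) · ((q²)²)) · ((r²)²)    [power of a power]
= ((((q⁻² · r⁴) · p⁶) · p⁴) · q⁴) · ((r²)²)    [power of a power]
= ((((q⁻² · r⁴) · p⁶) · p⁴) · q⁴) · r⁴    [power of a power]
= p¹⁰q²r⁸    [product of powers]

p¹⁰q²r⁸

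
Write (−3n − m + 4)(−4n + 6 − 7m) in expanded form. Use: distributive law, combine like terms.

12n^2 − 34n + 25mn − 34m + 7m^2 + 24

(−3n − m + 4)(−4n + 6 − 7m)
= 12n^2 − 18n + 21mn + 4mn − 6m + 7m^2 − 16n + 24 − 28m    [distributive law]
= 12n^2 − 34n + 25mn − 34m + 7m^2 + 24    [combine like terms]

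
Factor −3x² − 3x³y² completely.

3x²(−1 − xy²)

−3x² − 3x³y²
= 3(−x² − x³y²)    [factor out 3]
= 3x²(−1 − xy²)    [factor out x²]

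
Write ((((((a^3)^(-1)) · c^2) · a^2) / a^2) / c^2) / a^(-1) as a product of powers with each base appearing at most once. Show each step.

a^(-2)

((((((a^3)^(-1)) · c^2) · a^2) / a^2) / c^2) / a^(-1)
= ((((a^(-3) · c^2) · a^2) / a^2) / c^2) / a^(-1)    [power of a power]
= a^(-2)    [quotient of powers; product of powers]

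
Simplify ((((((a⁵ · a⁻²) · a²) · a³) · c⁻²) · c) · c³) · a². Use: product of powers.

((((((a⁵ · a⁻²) · a²) · a³) · c⁻²) · c) · c³) · a²
= (((((a³ · a²) · a³) · c⁻²) · c) · c³) · a²    [product of powers]
= ((((a⁵ · a³) · c⁻²) · c) · c³) · a²    [product of powers]
= (((a⁸ · c⁻²) · c) · c³) · a²    [product of powers]
= a¹⁰c²    [product of powers]

a¹⁰c²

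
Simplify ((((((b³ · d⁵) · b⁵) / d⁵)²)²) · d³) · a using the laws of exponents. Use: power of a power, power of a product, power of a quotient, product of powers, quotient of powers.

((((((b³ · d⁵) · b⁵) / d⁵)²)²) · d³) · a
= (((((b³ · d⁵) · b⁵) / d⁵)⁴) · d³) · a    [power of a power]
= (((((b³ · d⁵) · b⁵)⁴) / ((d⁵)⁴)) · d³) · a    [power of a quotient]
= (((((b³ · d⁵)⁴) · ((b⁵)⁴)) / ((d⁵)⁴)) · d³) · a    [power of a product]
= ((((((b³)⁴) · ((d⁵)⁴)) · ((b⁵)⁴)) / ((d⁵)⁴)) · d³) · a    [power of a product]
= ((((b¹² · ((d⁵)⁴)) · ((b⁵)⁴)) / ((d⁵)⁴)) · d³) · a    [power of a power]
= ((((b¹² · d²⁰) · ((b⁵)⁴)) / ((d⁵)⁴)) · d³) · a    [power of a power]
= ((((b¹² · d²⁰) · b²⁰) / ((d⁵)⁴)) · d³) · a    [power of a power]
= ((((b¹² · d²⁰) · b²⁰) / d²⁰) · d³) · a    [power of a power]
= a·b³²·d³    [quotient of powers; product of powers]

a·b³²·d³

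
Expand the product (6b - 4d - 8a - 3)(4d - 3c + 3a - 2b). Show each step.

32bd - 18bc + 34ab - 12b^2 - 16d^2 + 12cd - 44ad + 24ac - 24a^2 - 12d + 9c - 9a + 6b

(6b - 4d - 8a - 3)(4d - 3c + 3a - 2b)
= 24bd - 18bc + 18ab - 12b^2 - 16d^2 + 12cd - 12ad + 8bd - 32ad + 24ac - 24a^2 + 16ab - 12d + 9c - 9a + 6b    [distributive law]
= 32bd - 18bc + 34ab - 12b^2 - 16d^2 + 12cd - 44ad + 24ac - 24a^2 - 12d + 9c - 9a + 6b    [combine like terms]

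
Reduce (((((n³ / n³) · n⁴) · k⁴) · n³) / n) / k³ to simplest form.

(((((n³ / n³) · n⁴) · k⁴) · n³) / n) / k³
= ((((n⁰ · n⁴) · k⁴) · n³) / n) / k³    [quotient of powers]
= (((n⁴ · k⁴) · n³) / n) / k³    [product of powers]
= kn⁶    [quotient of powers; product of powers]

kn⁶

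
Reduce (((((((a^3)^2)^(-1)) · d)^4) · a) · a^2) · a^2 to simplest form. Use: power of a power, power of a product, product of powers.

a^(-19)·d^4

(((((((a^3)^2)^(-1)) · d)^4) · a) · a^2) · a^2
= (((((((a^3)^2)^(-1))^4) · (d^4)) · a) · a^2) · a^2    [power of a product]
= ((((((a^3)^2)^(-4)) · (d^4)) · a) · a^2) · a^2    [power of a power]
= (((((a^3)^(-8)) · (d^4)) · a) · a^2) · a^2    [power of a power]
= (((a^(-24) · (d^4)) · a) · a^2) · a^2    [power of a power]
= a^(-19)·d^4    [product of powers]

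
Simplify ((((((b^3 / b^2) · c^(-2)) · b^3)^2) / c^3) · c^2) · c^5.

((((((b^3 / b^2) · c^(-2)) · b^3)^2) / c^3) · c^2) · c^5
= ((((((b^3 / b^2) · c^(-2))^2) · ((b^3)^2)) / c^3) · c^2) · c^5    [power of a product]
= ((((((b^3 / b^2)^2) · ((c^(-2))^2)) · ((b^3)^2)) / c^3) · c^2) · c^5    [power of a product]
= (((((((b^3)^2) / ((b^2)^2)) · ((c^(-2))^2)) · ((b^3)^2)) / c^3) · c^2) · c^5    [power of a quotient]
= (((((b^6 / ((b^2)^2)) · ((c^(-2))^2)) · ((b^3)^2)) / c^3) · c^2) · c^5    [power of a power]
= (((((b^6 / b^4) · ((c^(-2))^2)) · ((b^3)^2)) / c^3) · c^2) · c^5    [power of a power]
= ((((b^2 · ((c^(-2))^2)) · ((b^3)^2)) / c^3) · c^2) · c^5    [quotient of powers]
= ((((b^2 · c^(-4)) · ((b^3)^2)) / c^3) · c^2) · c^5    [power of a power]
= ((((b^2 · c^(-4)) · b^6) / c^3) · c^2) · c^5    [power of a power]
= b^8    [quotient of powers; product of powers]

b^8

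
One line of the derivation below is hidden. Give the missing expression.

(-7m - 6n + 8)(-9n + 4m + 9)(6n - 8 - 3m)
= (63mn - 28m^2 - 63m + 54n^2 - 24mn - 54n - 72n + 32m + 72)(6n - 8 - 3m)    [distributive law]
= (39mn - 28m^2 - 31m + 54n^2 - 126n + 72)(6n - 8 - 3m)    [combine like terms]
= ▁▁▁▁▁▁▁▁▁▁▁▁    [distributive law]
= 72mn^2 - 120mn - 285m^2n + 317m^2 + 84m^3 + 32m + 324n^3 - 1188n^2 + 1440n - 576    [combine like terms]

By distributive law:

234mn^2 - 312mn - 117m^2n - 168m^2n + 224m^2 + 84m^3 - 186mn + 248m + 93m^2 + 324n^3 - 432n^2 - 162mn^2 - 756n^2 + 1008n + 378mn + 432n - 576 - 216m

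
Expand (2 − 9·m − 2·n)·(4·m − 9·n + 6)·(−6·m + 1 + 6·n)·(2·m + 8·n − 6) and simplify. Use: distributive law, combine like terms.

(2 − 9·m − 2·n)·(4·m − 9·n + 6)·(−6·m + 1 + 6·n)·(2·m + 8·n − 6)
= (8·m − 18·n + 12 − 36·m² + 81·m·n − 54·m − 8·m·n + 18·n² − 12·n)·(−6·m + 1 + 6·n)·(2·m + 8·n − 6)    [distributive law]
= (−46·m − 30·n + 12 − 36·m² + 73·m·n + 18·n²)·(−6·m + 1 + 6·n)·(2·m + 8·n − 6)    [combine like terms]
= (276·m² − 46·m − 276·m·n + 180·m·n − 30·n − 180·n² − 72·m + 12 + 72·n + 216·m³ − 36·m² − 216·m²·n − 438·m²·n + 73·m·n + 438·m·n² − 108·m·n² + 18·n² + 108·n³)·(2·m + 8·n − 6)    [distributive law]
= (240·m² − 118·m − 23·m·n + 42·n − 162·n² + 12 + 216·m³ − 654·m²·n + 330·m·n² + 108·n³)·(2·m + 8·n − 6)    [combine like terms]
= 480·m³ + 1920·m²·n − 1440·m² − 236·m² − 944·m·n + 708·m − 46·m²·n − 184·m·n² + 138·m·n + 84·m·n + 336·n² − 252·n − 324·m·n² − 1296·n³ + 972·n² + 24·m + 96·n − 72 + 432·m⁴ + 1728·m³·n − 1296·m³ − 1308·m³·n − 5232·m²·n² + 3924·m²·n + 660·m²·n² + 2640·m·n³ − 1980·m·n² + 216·m·n³ + 864·n⁴ − 648·n³    [distributive law]
= −816·m³ + 5798·m²·n − 1676·m² − 722·m·n + 732·m − 2488·m·n² + 1308·n² − 156·n − 1944·n³ − 72 + 432·m⁴ + 420·m³·n − 4572·m²·n² + 2856·m·n³ + 864·n⁴    [combine like terms]

−816·m³ + 5798·m²·n − 1676·m² − 722·m·n + 732·m − 2488·m·n² + 1308·n² − 156·n − 1944·n³ − 72 + 432·m⁴ + 420·m³·n − 4572·m²·n² + 2856·m·n³ + 864·n⁴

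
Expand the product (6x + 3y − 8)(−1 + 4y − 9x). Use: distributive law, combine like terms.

(6x + 3y − 8)(−1 + 4y − 9x)
= −6x + 24xy − 54x² − 3y + 12y² − 27xy + 8 − 32y + 72x    [distributive law]
= 66x − 3xy − 54x² − 35y + 12y² + 8    [combine like terms]

66x − 3xy − 54x² − 35y + 12y² + 8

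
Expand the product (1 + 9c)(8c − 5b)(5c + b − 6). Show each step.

(1 + 9c)(8c − 5b)(5c + b − 6)
= (8c − 5b + 72c^2 − 45bc)(5c + b − 6)    [distributive law]
= 40c^2 + 8bc − 48c − 25bc − 5b^2 + 30b + 360c^3 + 72bc^2 − 432c^2 − 225bc^2 − 45b^2c + 270bc    [distributive law]
= −392c^2 + 253bc − 48c − 5b^2 + 30b + 360c^3 − 153bc^2 − 45b^2c    [combine like terms]

−392c^2 + 253bc − 48c − 5b^2 + 30b + 360c^3 − 153bc^2 − 45b^2c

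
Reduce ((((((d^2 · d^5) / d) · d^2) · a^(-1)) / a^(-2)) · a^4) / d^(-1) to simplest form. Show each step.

a^5d^9

((((((d^2 · d^5) / d) · d^2) · a^(-1)) / a^(-2)) · a^4) / d^(-1)
= (((((d^7 / d) · d^2) · a^(-1)) / a^(-2)) · a^4) / d^(-1)    [product of powers]
= ((((d^6 · d^2) · a^(-1)) / a^(-2)) · a^4) / d^(-1)    [quotient of powers]
= (((d^8 · a^(-1)) / a^(-2)) · a^4) / d^(-1)    [product of powers]
= a^5d^9    [quotient of powers; product of powers]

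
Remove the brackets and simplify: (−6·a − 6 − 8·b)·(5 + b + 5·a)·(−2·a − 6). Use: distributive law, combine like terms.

300·a² + 420·a + 92·a²·b + 368·a·b + 60·a³ + 180 + 276·b + 16·a·b² + 48·b²

(−6·a − 6 − 8·b)·(5 + b + 5·a)·(−2·a − 6)
= (−30·a − 6·a·b − 30·a² − 30 − 6·b − 30·a − 40·b − 8·b² − 40·a·b)·(−2·a − 6)    [distributive law]
= (−60·a − 46·a·b − 30·a² − 30 − 46·b − 8·b²)·(−2·a − 6)    [combine like terms]
= 120·a² + 360·a + 92·a²·b + 276·a·b + 60·a³ + 180·a² + 60·a + 180 + 92·a·b + 276·b + 16·a·b² + 48·b²    [distributive law]
= 300·a² + 420·a + 92·a²·b + 368·a·b + 60·a³ + 180 + 276·b + 16·a·b² + 48·b²    [combine like terms]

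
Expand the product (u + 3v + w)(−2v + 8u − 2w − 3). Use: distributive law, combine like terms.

(u + 3v + w)(−2v + 8u − 2w − 3)
= −2uv + 8u^2 − 2uw − 3u − 6v^2 + 24uv − 6vw − 9v − 2vw + 8uw − 2w^2 − 3w    [distributive law]
= 22uv + 8u^2 + 6uw − 3u − 6v^2 − 8vw − 9v − 2w^2 − 3w    [combine like terms]

22uv + 8u^2 + 6uw − 3u − 6v^2 − 8vw − 9v − 2w^2 − 3w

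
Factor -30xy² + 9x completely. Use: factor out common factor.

-30xy² + 9x
= 3(-10xy² + 3x)    [factor out 3]
= 3x(-10y² + 3)    [factor out x]

3x(-10y² + 3)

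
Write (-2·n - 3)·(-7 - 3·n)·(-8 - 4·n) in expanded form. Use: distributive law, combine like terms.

(-2·n - 3)·(-7 - 3·n)·(-8 - 4·n)
= (14·n + 6·n^2 + 21 + 9·n)·(-8 - 4·n)    [distributive law]
= (23·n + 6·n^2 + 21)·(-8 - 4·n)    [combine like terms]
= -184·n - 92·n^2 - 48·n^2 - 24·n^3 - 168 - 84·n    [distributive law]
= -268·n - 140·n^2 - 24·n^3 - 168    [combine like terms]

-268·n - 140·n^2 - 24·n^3 - 168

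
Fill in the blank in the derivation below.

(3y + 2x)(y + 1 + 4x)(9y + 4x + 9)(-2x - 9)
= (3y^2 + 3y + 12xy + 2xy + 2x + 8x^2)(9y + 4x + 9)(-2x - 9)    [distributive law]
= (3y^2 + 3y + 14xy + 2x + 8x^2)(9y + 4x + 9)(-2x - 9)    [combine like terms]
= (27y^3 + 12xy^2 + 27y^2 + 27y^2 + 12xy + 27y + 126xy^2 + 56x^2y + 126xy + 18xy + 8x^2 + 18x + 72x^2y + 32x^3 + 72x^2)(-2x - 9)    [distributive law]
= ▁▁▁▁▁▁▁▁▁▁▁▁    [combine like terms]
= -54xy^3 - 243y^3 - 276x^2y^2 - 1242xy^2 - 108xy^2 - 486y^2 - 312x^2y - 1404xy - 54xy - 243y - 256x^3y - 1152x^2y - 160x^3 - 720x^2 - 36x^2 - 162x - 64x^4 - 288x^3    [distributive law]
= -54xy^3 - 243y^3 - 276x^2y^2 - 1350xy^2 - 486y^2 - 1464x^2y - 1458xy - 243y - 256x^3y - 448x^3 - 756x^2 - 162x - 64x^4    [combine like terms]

Applying combine like terms to the line above:

(27y^3 + 138xy^2 + 54y^2 + 156xy + 27y + 128x^2y + 80x^2 + 18x + 32x^3)(-2x - 9)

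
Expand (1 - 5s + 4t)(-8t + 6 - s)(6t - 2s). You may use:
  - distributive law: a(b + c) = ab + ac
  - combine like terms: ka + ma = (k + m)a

(1 - 5s + 4t)(-8t + 6 - s)(6t - 2s)
= (-8t + 6 - s + 40st - 30s + 5s^2 - 32t^2 + 24t - 4st)(6t - 2s)    [distributive law]
= (16t + 6 - 31s + 36st + 5s^2 - 32t^2)(6t - 2s)    [combine like terms]
= 96t^2 - 32st + 36t - 12s - 186st + 62s^2 + 216st^2 - 72s^2t + 30s^2t - 10s^3 - 192t^3 + 64st^2    [distributive law]
= 96t^2 - 218st + 36t - 12s + 62s^2 + 280st^2 - 42s^2t - 10s^3 - 192t^3    [combine like terms]

96t^2 - 218st + 36t - 12s + 62s^2 + 280st^2 - 42s^2t - 10s^3 - 192t^3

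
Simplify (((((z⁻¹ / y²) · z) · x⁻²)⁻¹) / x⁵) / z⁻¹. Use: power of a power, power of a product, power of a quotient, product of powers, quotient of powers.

(((((z⁻¹ / y²) · z) · x⁻²)⁻¹) / x⁵) / z⁻¹
= (((((z⁻¹ / y²) · z)⁻¹) · ((x⁻²)⁻¹)) / x⁵) / z⁻¹    [power of a product]
= (((((z⁻¹ / y²)⁻¹) · (z⁻¹)) · ((x⁻²)⁻¹)) / x⁵) / z⁻¹    [power of a product]
= ((((((z⁻¹)⁻¹) / ((y²)⁻¹)) · (z⁻¹)) · ((x⁻²)⁻¹)) / x⁵) / z⁻¹    [power of a quotient]
= ((((z / ((y²)⁻¹)) · (z⁻¹)) · ((x⁻²)⁻¹)) / x⁵) / z⁻¹    [power of a power]
= ((((z / y⁻²) · (z⁻¹)) · ((x⁻²)⁻¹)) / x⁵) / z⁻¹    [power of a power]
= ((((z / y⁻²) · z⁻¹) · x²) / x⁵) / z⁻¹    [power of a power]
= x⁻³y²z    [quotient of powers; product of powers]

x⁻³y²z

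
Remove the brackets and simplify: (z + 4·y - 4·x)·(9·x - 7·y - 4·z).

(z + 4·y - 4·x)·(9·x - 7·y - 4·z)
= 9·x·z - 7·y·z - 4·z^2 + 36·x·y - 28·y^2 - 16·y·z - 36·x^2 + 28·x·y + 16·x·z    [distributive law]
= 25·x·z - 23·y·z - 4·z^2 + 64·x·y - 28·y^2 - 36·x^2    [combine like terms]

25·x·z - 23·y·z - 4·z^2 + 64·x·y - 28·y^2 - 36·x^2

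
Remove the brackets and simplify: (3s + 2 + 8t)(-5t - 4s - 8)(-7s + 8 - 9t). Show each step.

437s^2t + 430st + 703st^2 + 84s^3 + 128s^2 - 144s - 448t + 346t^2 - 128 + 360t^3

(3s + 2 + 8t)(-5t - 4s - 8)(-7s + 8 - 9t)
= (-15st - 12s^2 - 24s - 10t - 8s - 16 - 40t^2 - 32st - 64t)(-7s + 8 - 9t)    [distributive law]
= (-47st - 12s^2 - 32s - 74t - 16 - 40t^2)(-7s + 8 - 9t)    [combine like terms]
= 329s^2t - 376st + 423st^2 + 84s^3 - 96s^2 + 108s^2t + 224s^2 - 256s + 288st + 518st - 592t + 666t^2 + 112s - 128 + 144t + 280st^2 - 320t^2 + 360t^3    [distributive law]
= 437s^2t + 430st + 703st^2 + 84s^3 + 128s^2 - 144s - 448t + 346t^2 - 128 + 360t^3    [combine like terms]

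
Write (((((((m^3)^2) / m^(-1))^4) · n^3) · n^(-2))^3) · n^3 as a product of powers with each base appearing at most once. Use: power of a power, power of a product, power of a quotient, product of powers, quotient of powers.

(((((((m^3)^2) / m^(-1))^4) · n^3) · n^(-2))^3) · n^3
= (((((((m^3)^2) / m^(-1))^4) · n^3)^3) · ((n^(-2))^3)) · n^3    [power of a product]
= (((((((m^3)^2) / m^(-1))^4)^3) · ((n^3)^3)) · ((n^(-2))^3)) · n^3    [power of a product]
= ((((((m^3)^2) / m^(-1))^12) · ((n^3)^3)) · ((n^(-2))^3)) · n^3    [power of a power]
= ((((((m^3)^2)^12) / ((m^(-1))^12)) · ((n^3)^3)) · ((n^(-2))^3)) · n^3    [power of a quotient]
= (((((m^3)^24) / ((m^(-1))^12)) · ((n^3)^3)) · ((n^(-2))^3)) · n^3    [power of a power]
= (((m^72 / ((m^(-1))^12)) · ((n^3)^3)) · ((n^(-2))^3)) · n^3    [power of a power]
= (((m^72 / m^(-12)) · ((n^3)^3)) · ((n^(-2))^3)) · n^3    [power of a power]
= ((m^84 · ((n^3)^3)) · ((n^(-2))^3)) · n^3    [quotient of powers]
= ((m^84 · n^9) · ((n^(-2))^3)) · n^3    [power of a power]
= ((m^84 · n^9) · n^(-6)) · n^3    [power of a power]
= m^84·n^6    [product of powers]

m^84·n^6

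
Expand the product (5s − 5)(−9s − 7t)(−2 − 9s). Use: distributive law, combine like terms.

−315s^2 + 405s^3 − 245st + 315s^2t − 90s − 70t

(5s − 5)(−9s − 7t)(−2 − 9s)
= (−45s^2 − 35st + 45s + 35t)(−2 − 9s)    [distributive law]
= 90s^2 + 405s^3 + 70st + 315s^2t − 90s − 405s^2 − 70t − 315st    [distributive law]
= −315s^2 + 405s^3 − 245st + 315s^2t − 90s − 70t    [combine like terms]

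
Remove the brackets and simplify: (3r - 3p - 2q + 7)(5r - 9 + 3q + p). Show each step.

15r² + 8r - qr - 12pr + 34p - 11pq - 3p² + 39q - 6q² - 63

(3r - 3p - 2q + 7)(5r - 9 + 3q + p)
= 15r² - 27r + 9qr + 3pr - 15pr + 27p - 9pq - 3p² - 10qr + 18q - 6q² - 2pq + 35r - 63 + 21q + 7p    [distributive law]
= 15r² + 8r - qr - 12pr + 34p - 11pq - 3p² + 39q - 6q² - 63    [combine like terms]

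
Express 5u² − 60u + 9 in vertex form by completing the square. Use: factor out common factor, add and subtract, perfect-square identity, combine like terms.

5u² − 60u + 9
= 5(u² − 12u) + 9    [factor out 5 from the u-terms]
= 5(u² − 12u + 36 − 36) + 9    [add and subtract 36 inside the bracket]
= 5(u − 6)² − 180 + 9    [perfect-square identity]
= 5(u − 6)² − 171    [combine constants]

5(u − 6)² − 171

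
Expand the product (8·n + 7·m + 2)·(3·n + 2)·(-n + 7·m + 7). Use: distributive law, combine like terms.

(8·n + 7·m + 2)·(3·n + 2)·(-n + 7·m + 7)
= (24·n^2 + 16·n + 21·m·n + 14·m + 6·n + 4)·(-n + 7·m + 7)    [distributive law]
= (24·n^2 + 22·n + 21·m·n + 14·m + 4)·(-n + 7·m + 7)    [combine like terms]
= -24·n^3 + 168·m·n^2 + 168·n^2 - 22·n^2 + 154·m·n + 154·n - 21·m·n^2 + 147·m^2·n + 147·m·n - 14·m·n + 98·m^2 + 98·m - 4·n + 28·m + 28    [distributive law]
= -24·n^3 + 147·m·n^2 + 146·n^2 + 287·m·n + 150·n + 147·m^2·n + 98·m^2 + 126·m + 28    [combine like terms]

-24·n^3 + 147·m·n^2 + 146·n^2 + 287·m·n + 150·n + 147·m^2·n + 98·m^2 + 126·m + 28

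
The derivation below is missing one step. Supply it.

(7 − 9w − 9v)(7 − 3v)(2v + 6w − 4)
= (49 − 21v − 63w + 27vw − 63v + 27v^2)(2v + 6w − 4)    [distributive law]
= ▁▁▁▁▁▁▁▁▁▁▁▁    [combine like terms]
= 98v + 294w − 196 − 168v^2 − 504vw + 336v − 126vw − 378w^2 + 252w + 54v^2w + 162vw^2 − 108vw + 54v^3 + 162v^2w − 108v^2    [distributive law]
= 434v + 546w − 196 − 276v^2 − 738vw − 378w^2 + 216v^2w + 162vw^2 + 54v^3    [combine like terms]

By combine like terms:

(49 − 84v − 63w + 27vw + 27v^2)(2v + 6w − 4)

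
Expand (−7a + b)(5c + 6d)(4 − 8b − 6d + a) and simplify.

(−7a + b)(5c + 6d)(4 − 8b − 6d + a)
= (−35ac − 42ad + 5bc + 6bd)(4 − 8b − 6d + a)    [distributive law]
= −140ac + 280abc + 210acd − 35a^2c − 168ad + 336abd + 252ad^2 − 42a^2d + 20bc − 40b^2c − 30bcd + 5abc + 24bd − 48b^2d − 36bd^2 + 6abd    [distributive law]
= −140ac + 285abc + 210acd − 35a^2c − 168ad + 342abd + 252ad^2 − 42a^2d + 20bc − 40b^2c − 30bcd + 24bd − 48b^2d − 36bd^2    [combine like terms]

−140ac + 285abc + 210acd − 35a^2c − 168ad + 342abd + 252ad^2 − 42a^2d + 20bc − 40b^2c − 30bcd + 24bd − 48b^2d − 36bd^2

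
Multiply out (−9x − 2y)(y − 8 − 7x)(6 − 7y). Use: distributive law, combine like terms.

−474xy − 35xy^2 + 432x + 378x^2 − 441x^2y − 124y^2 + 14y^3 + 96y

(−9x − 2y)(y − 8 − 7x)(6 − 7y)
= (−9xy + 72x + 63x^2 − 2y^2 + 16y + 14xy)(6 − 7y)    [distributive law]
= (5xy + 72x + 63x^2 − 2y^2 + 16y)(6 − 7y)    [combine like terms]
= 30xy − 35xy^2 + 432x − 504xy + 378x^2 − 441x^2y − 12y^2 + 14y^3 + 96y − 112y^2    [distributive law]
= −474xy − 35xy^2 + 432x + 378x^2 − 441x^2y − 124y^2 + 14y^3 + 96y    [combine like terms]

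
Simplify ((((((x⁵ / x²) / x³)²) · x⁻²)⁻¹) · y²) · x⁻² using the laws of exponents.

y²

((((((x⁵ / x²) / x³)²) · x⁻²)⁻¹) · y²) · x⁻²
= ((((((x⁵ / x²) / x³)²)⁻¹) · ((x⁻²)⁻¹)) · y²) · x⁻²    [power of a product]
= (((((x⁵ / x²) / x³)⁻²) · ((x⁻²)⁻¹)) · y²) · x⁻²    [power of a power]
= (((((x⁵ / x²)⁻²) / ((x³)⁻²)) · ((x⁻²)⁻¹)) · y²) · x⁻²    [power of a quotient]
= ((((((x⁵)⁻²) / ((x²)⁻²)) / ((x³)⁻²)) · ((x⁻²)⁻¹)) · y²) · x⁻²    [power of a quotient]
= ((((x⁻¹⁰ / ((x²)⁻²)) / ((x³)⁻²)) · ((x⁻²)⁻¹)) · y²) · x⁻²    [power of a power]
= ((((x⁻¹⁰ / x⁻⁴) / ((x³)⁻²)) · ((x⁻²)⁻¹)) · y²) · x⁻²    [power of a power]
= (((x⁻⁶ / ((x³)⁻²)) · ((x⁻²)⁻¹)) · y²) · x⁻²    [quotient of powers]
= (((x⁻⁶ / x⁻⁶) · ((x⁻²)⁻¹)) · y²) · x⁻²    [power of a power]
= ((x⁰ · ((x⁻²)⁻¹)) · y²) · x⁻²    [quotient of powers]
= ((x⁰ · x²) · y²) · x⁻²    [power of a power]
= (x² · y²) · x⁻²    [product of powers]
= y²    [product of powers]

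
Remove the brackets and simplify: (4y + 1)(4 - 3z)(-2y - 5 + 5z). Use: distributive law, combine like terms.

(4y + 1)(4 - 3z)(-2y - 5 + 5z)
= (16y - 12yz + 4 - 3z)(-2y - 5 + 5z)    [distributive law]
= -32y^2 - 80y + 80yz + 24y^2z + 60yz - 60yz^2 - 8y - 20 + 20z + 6yz + 15z - 15z^2    [distributive law]
= -32y^2 - 88y + 146yz + 24y^2z - 60yz^2 - 20 + 35z - 15z^2    [combine like terms]

-32y^2 - 88y + 146yz + 24y^2z - 60yz^2 - 20 + 35z - 15z^2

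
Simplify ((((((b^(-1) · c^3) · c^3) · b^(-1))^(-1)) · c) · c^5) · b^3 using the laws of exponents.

b^5

((((((b^(-1) · c^3) · c^3) · b^(-1))^(-1)) · c) · c^5) · b^3
= ((((((b^(-1) · c^3) · c^3)^(-1)) · ((b^(-1))^(-1))) · c) · c^5) · b^3    [power of a product]
= ((((((b^(-1) · c^3)^(-1)) · ((c^3)^(-1))) · ((b^(-1))^(-1))) · c) · c^5) · b^3    [power of a product]
= (((((((b^(-1))^(-1)) · ((c^3)^(-1))) · ((c^3)^(-1))) · ((b^(-1))^(-1))) · c) · c^5) · b^3    [power of a product]
= (((((b · ((c^3)^(-1))) · ((c^3)^(-1))) · ((b^(-1))^(-1))) · c) · c^5) · b^3    [power of a power]
= (((((b · c^(-3)) · ((c^3)^(-1))) · ((b^(-1))^(-1))) · c) · c^5) · b^3    [power of a power]
= (((((b · c^(-3)) · c^(-3)) · ((b^(-1))^(-1))) · c) · c^5) · b^3    [power of a power]
= (((((b · c^(-3)) · c^(-3)) · b) · c) · c^5) · b^3    [power of a power]
= b^5    [product of powers]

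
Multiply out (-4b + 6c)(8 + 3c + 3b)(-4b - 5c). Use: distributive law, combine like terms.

128b^2 - 32bc + 36b^2c - 102bc^2 + 48b^3 - 240c^2 - 90c^3

(-4b + 6c)(8 + 3c + 3b)(-4b - 5c)
= (-32b - 12bc - 12b^2 + 48c + 18c^2 + 18bc)(-4b - 5c)    [distributive law]
= (-32b + 6bc - 12b^2 + 48c + 18c^2)(-4b - 5c)    [combine like terms]
= 128b^2 + 160bc - 24b^2c - 30bc^2 + 48b^3 + 60b^2c - 192bc - 240c^2 - 72bc^2 - 90c^3    [distributive law]
= 128b^2 - 32bc + 36b^2c - 102bc^2 + 48b^3 - 240c^2 - 90c^3    [combine like terms]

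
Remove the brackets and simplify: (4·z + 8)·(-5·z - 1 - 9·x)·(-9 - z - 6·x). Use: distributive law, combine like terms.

(4·z + 8)·(-5·z - 1 - 9·x)·(-9 - z - 6·x)
= (-20·z^2 - 4·z - 36·x·z - 40·z - 8 - 72·x)·(-9 - z - 6·x)    [distributive law]
= (-20·z^2 - 44·z - 36·x·z - 8 - 72·x)·(-9 - z - 6·x)    [combine like terms]
= 180·z^2 + 20·z^3 + 120·x·z^2 + 396·z + 44·z^2 + 264·x·z + 324·x·z + 36·x·z^2 + 216·x^2·z + 72 + 8·z + 48·x + 648·x + 72·x·z + 432·x^2    [distributive law]
= 224·z^2 + 20·z^3 + 156·x·z^2 + 404·z + 660·x·z + 216·x^2·z + 72 + 696·x + 432·x^2    [combine like terms]

224·z^2 + 20·z^3 + 156·x·z^2 + 404·z + 660·x·z + 216·x^2·z + 72 + 696·x + 432·x^2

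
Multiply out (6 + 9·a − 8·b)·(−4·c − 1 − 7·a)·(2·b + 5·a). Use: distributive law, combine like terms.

(6 + 9·a − 8·b)·(−4·c − 1 − 7·a)·(2·b + 5·a)
= (−24·c − 6 − 42·a − 36·a·c − 9·a − 63·a² + 32·b·c + 8·b + 56·a·b)·(2·b + 5·a)    [distributive law]
= (−24·c − 6 − 51·a − 36·a·c − 63·a² + 32·b·c + 8·b + 56·a·b)·(2·b + 5·a)    [combine like terms]
= −48·b·c − 120·a·c − 12·b − 30·a − 102·a·b − 255·a² − 72·a·b·c − 180·a²·c − 126·a²·b − 315·a³ + 64·b²·c + 160·a·b·c + 16·b² + 40·a·b + 112·a·b² + 280·a²·b    [distributive law]
= −48·b·c − 120·a·c − 12·b − 30·a − 62·a·b − 255·a² + 88·a·b·c − 180·a²·c + 154·a²·b − 315·a³ + 64·b²·c + 16·b² + 112·a·b²    [combine like terms]

−48·b·c − 120·a·c − 12·b − 30·a − 62·a·b − 255·a² + 88·a·b·c − 180·a²·c + 154·a²·b − 315·a³ + 64·b²·c + 16·b² + 112·a·b²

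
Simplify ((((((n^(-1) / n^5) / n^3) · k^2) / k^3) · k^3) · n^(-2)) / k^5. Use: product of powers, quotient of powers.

((((((n^(-1) / n^5) / n^3) · k^2) / k^3) · k^3) · n^(-2)) / k^5
= (((((n^(-6) / n^3) · k^2) / k^3) · k^3) · n^(-2)) / k^5    [quotient of powers]
= ((((n^(-9) · k^2) / k^3) · k^3) · n^(-2)) / k^5    [quotient of powers]
= k^(-3)·n^(-11)    [quotient of powers; product of powers]

k^(-3)·n^(-11)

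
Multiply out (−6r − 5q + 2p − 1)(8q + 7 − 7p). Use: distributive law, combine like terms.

(−6r − 5q + 2p − 1)(8q + 7 − 7p)
= −48qr − 42r + 42pr − 40q^2 − 35q + 35pq + 16pq + 14p − 14p^2 − 8q − 7 + 7p    [distributive law]
= −48qr − 42r + 42pr − 40q^2 − 43q + 51pq + 21p − 14p^2 − 7    [combine like terms]

−48qr − 42r + 42pr − 40q^2 − 43q + 51pq + 21p − 14p^2 − 7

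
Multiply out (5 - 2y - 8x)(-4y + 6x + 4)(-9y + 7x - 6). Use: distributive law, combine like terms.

204y^2 - 298xy - 12y + 274x^2 + 152x - 120 - 72y^3 - 124xy^2 + 572x^2y - 336x^3

(5 - 2y - 8x)(-4y + 6x + 4)(-9y + 7x - 6)
= (-20y + 30x + 20 + 8y^2 - 12xy - 8y + 32xy - 48x^2 - 32x)(-9y + 7x - 6)    [distributive law]
= (-28y - 2x + 20 + 8y^2 + 20xy - 48x^2)(-9y + 7x - 6)    [combine like terms]
= 252y^2 - 196xy + 168y + 18xy - 14x^2 + 12x - 180y + 140x - 120 - 72y^3 + 56xy^2 - 48y^2 - 180xy^2 + 140x^2y - 120xy + 432x^2y - 336x^3 + 288x^2    [distributive law]
= 204y^2 - 298xy - 12y + 274x^2 + 152x - 120 - 72y^3 - 124xy^2 + 572x^2y - 336x^3    [combine like terms]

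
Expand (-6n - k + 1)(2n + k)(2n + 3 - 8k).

-24n³ - 32n² + 80kn² - 38kn + 62k²n - 11k² + 8k³ + 6n + 3k

(-6n - k + 1)(2n + k)(2n + 3 - 8k)
= (-12n² - 6kn - 2kn - k² + 2n + k)(2n + 3 - 8k)    [distributive law]
= (-12n² - 8kn - k² + 2n + k)(2n + 3 - 8k)    [combine like terms]
= -24n³ - 36n² + 96kn² - 16kn² - 24kn + 64k²n - 2k²n - 3k² + 8k³ + 4n² + 6n - 16kn + 2kn + 3k - 8k²    [distributive law]
= -24n³ - 32n² + 80kn² - 38kn + 62k²n - 11k² + 8k³ + 6n + 3k    [combine like terms]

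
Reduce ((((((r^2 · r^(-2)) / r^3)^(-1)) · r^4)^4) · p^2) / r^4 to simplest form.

((((((r^2 · r^(-2)) / r^3)^(-1)) · r^4)^4) · p^2) / r^4
= ((((((r^2 · r^(-2)) / r^3)^(-1))^4) · ((r^4)^4)) · p^2) / r^4    [power of a product]
= (((((r^2 · r^(-2)) / r^3)^(-4)) · ((r^4)^4)) · p^2) / r^4    [power of a power]
= (((((r^2 · r^(-2))^(-4)) / ((r^3)^(-4))) · ((r^4)^4)) · p^2) / r^4    [power of a quotient]
= ((((((r^2)^(-4)) · ((r^(-2))^(-4))) / ((r^3)^(-4))) · ((r^4)^4)) · p^2) / r^4    [power of a product]
= ((((r^(-8) · ((r^(-2))^(-4))) / ((r^3)^(-4))) · ((r^4)^4)) · p^2) / r^4    [power of a power]
= ((((r^(-8) · r^8) / ((r^3)^(-4))) · ((r^4)^4)) · p^2) / r^4    [power of a power]
= (((r^0 / ((r^3)^(-4))) · ((r^4)^4)) · p^2) / r^4    [product of powers]
= (((r^0 / r^(-12)) · ((r^4)^4)) · p^2) / r^4    [power of a power]
= ((r^12 · ((r^4)^4)) · p^2) / r^4    [quotient of powers]
= ((r^12 · r^16) · p^2) / r^4    [power of a power]
= (r^28 · p^2) / r^4    [product of powers]
= p^2·r^24    [quotient of powers]

p^2·r^24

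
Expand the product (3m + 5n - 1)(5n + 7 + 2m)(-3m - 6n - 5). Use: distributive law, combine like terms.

-111m^2n - 225mn^2 - 329mn - 87m^2 - 74m - 18m^3 - 150n^3 - 305n^2 - 108n + 35

(3m + 5n - 1)(5n + 7 + 2m)(-3m - 6n - 5)
= (15mn + 21m + 6m^2 + 25n^2 + 35n + 10mn - 5n - 7 - 2m)(-3m - 6n - 5)    [distributive law]
= (25mn + 19m + 6m^2 + 25n^2 + 30n - 7)(-3m - 6n - 5)    [combine like terms]
= -75m^2n - 150mn^2 - 125mn - 57m^2 - 114mn - 95m - 18m^3 - 36m^2n - 30m^2 - 75mn^2 - 150n^3 - 125n^2 - 90mn - 180n^2 - 150n + 21m + 42n + 35    [distributive law]
= -111m^2n - 225mn^2 - 329mn - 87m^2 - 74m - 18m^3 - 150n^3 - 305n^2 - 108n + 35    [combine like terms]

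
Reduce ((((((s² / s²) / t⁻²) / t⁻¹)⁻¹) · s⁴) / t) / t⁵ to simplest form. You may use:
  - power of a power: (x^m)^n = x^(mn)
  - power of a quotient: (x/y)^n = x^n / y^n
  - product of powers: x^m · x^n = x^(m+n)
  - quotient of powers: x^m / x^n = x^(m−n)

((((((s² / s²) / t⁻²) / t⁻¹)⁻¹) · s⁴) / t) / t⁵
= ((((((s² / s²) / t⁻²)⁻¹) / ((t⁻¹)⁻¹)) · s⁴) / t) / t⁵    [power of a quotient]
= ((((((s² / s²)⁻¹) / ((t⁻²)⁻¹)) / ((t⁻¹)⁻¹)) · s⁴) / t) / t⁵    [power of a quotient]
= (((((((s²)⁻¹) / ((s²)⁻¹)) / ((t⁻²)⁻¹)) / ((t⁻¹)⁻¹)) · s⁴) / t) / t⁵    [power of a quotient]
= (((((s⁻² / ((s²)⁻¹)) / ((t⁻²)⁻¹)) / ((t⁻¹)⁻¹)) · s⁴) / t) / t⁵    [power of a power]
= (((((s⁻² / s⁻²) / ((t⁻²)⁻¹)) / ((t⁻¹)⁻¹)) · s⁴) / t) / t⁵    [power of a power]
= ((((s⁰ / ((t⁻²)⁻¹)) / ((t⁻¹)⁻¹)) · s⁴) / t) / t⁵    [quotient of powers]
= ((((s⁰ / t²) / ((t⁻¹)⁻¹)) · s⁴) / t) / t⁵    [power of a power]
= ((((s⁰ / t²) / t) · s⁴) / t) / t⁵    [power of a power]
= s⁴t⁻⁹    [quotient of powers; product of powers]

s⁴t⁻⁹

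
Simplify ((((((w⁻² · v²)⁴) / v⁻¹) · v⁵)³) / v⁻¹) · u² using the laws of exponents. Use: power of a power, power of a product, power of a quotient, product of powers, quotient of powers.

u²v⁴³w⁻²⁴

((((((w⁻² · v²)⁴) / v⁻¹) · v⁵)³) / v⁻¹) · u²
= ((((((w⁻² · v²)⁴) / v⁻¹)³) · ((v⁵)³)) / v⁻¹) · u²    [power of a product]
= ((((((w⁻² · v²)⁴)³) / ((v⁻¹)³)) · ((v⁵)³)) / v⁻¹) · u²    [power of a quotient]
= (((((w⁻² · v²)¹²) / ((v⁻¹)³)) · ((v⁵)³)) / v⁻¹) · u²    [power of a power]
= ((((((w⁻²)¹²) · ((v²)¹²)) / ((v⁻¹)³)) · ((v⁵)³)) / v⁻¹) · u²    [power of a product]
= ((((w⁻²⁴ · ((v²)¹²)) / ((v⁻¹)³)) · ((v⁵)³)) / v⁻¹) · u²    [power of a power]
= ((((w⁻²⁴ · v²⁴) / ((v⁻¹)³)) · ((v⁵)³)) / v⁻¹) · u²    [power of a power]
= ((((w⁻²⁴ · v²⁴) / v⁻³) · ((v⁵)³)) / v⁻¹) · u²    [power of a power]
= ((((w⁻²⁴ · v²⁴) / v⁻³) · v¹⁵) / v⁻¹) · u²    [power of a power]
= u²v⁴³w⁻²⁴    [quotient of powers; product of powers]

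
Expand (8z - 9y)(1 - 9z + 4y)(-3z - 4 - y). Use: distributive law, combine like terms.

264z^2 - 32z - 433yz + 216z^3 - 267yz^2 - 5y^2z + 36y + 153y^2 + 36y^3

(8z - 9y)(1 - 9z + 4y)(-3z - 4 - y)
= (8z - 72z^2 + 32yz - 9y + 81yz - 36y^2)(-3z - 4 - y)    [distributive law]
= (8z - 72z^2 + 113yz - 9y - 36y^2)(-3z - 4 - y)    [combine like terms]
= -24z^2 - 32z - 8yz + 216z^3 + 288z^2 + 72yz^2 - 339yz^2 - 452yz - 113y^2z + 27yz + 36y + 9y^2 + 108y^2z + 144y^2 + 36y^3    [distributive law]
= 264z^2 - 32z - 433yz + 216z^3 - 267yz^2 - 5y^2z + 36y + 153y^2 + 36y^3    [combine like terms]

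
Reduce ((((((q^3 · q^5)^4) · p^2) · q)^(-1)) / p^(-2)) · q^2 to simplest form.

q^(-31)

((((((q^3 · q^5)^4) · p^2) · q)^(-1)) / p^(-2)) · q^2
= ((((((q^3 · q^5)^4) · p^2)^(-1)) · (q^(-1))) / p^(-2)) · q^2    [power of a product]
= ((((((q^3 · q^5)^4)^(-1)) · ((p^2)^(-1))) · (q^(-1))) / p^(-2)) · q^2    [power of a product]
= (((((q^3 · q^5)^(-4)) · ((p^2)^(-1))) · (q^(-1))) / p^(-2)) · q^2    [power of a power]
= ((((((q^3)^(-4)) · ((q^5)^(-4))) · ((p^2)^(-1))) · (q^(-1))) / p^(-2)) · q^2    [power of a product]
= ((((q^(-12) · ((q^5)^(-4))) · ((p^2)^(-1))) · (q^(-1))) / p^(-2)) · q^2    [power of a power]
= ((((q^(-12) · q^(-20)) · ((p^2)^(-1))) · (q^(-1))) / p^(-2)) · q^2    [power of a power]
= (((q^(-32) · ((p^2)^(-1))) · (q^(-1))) / p^(-2)) · q^2    [product of powers]
= (((q^(-32) · p^(-2)) · (q^(-1))) / p^(-2)) · q^2    [power of a power]
= q^(-31)    [quotient of powers; product of powers]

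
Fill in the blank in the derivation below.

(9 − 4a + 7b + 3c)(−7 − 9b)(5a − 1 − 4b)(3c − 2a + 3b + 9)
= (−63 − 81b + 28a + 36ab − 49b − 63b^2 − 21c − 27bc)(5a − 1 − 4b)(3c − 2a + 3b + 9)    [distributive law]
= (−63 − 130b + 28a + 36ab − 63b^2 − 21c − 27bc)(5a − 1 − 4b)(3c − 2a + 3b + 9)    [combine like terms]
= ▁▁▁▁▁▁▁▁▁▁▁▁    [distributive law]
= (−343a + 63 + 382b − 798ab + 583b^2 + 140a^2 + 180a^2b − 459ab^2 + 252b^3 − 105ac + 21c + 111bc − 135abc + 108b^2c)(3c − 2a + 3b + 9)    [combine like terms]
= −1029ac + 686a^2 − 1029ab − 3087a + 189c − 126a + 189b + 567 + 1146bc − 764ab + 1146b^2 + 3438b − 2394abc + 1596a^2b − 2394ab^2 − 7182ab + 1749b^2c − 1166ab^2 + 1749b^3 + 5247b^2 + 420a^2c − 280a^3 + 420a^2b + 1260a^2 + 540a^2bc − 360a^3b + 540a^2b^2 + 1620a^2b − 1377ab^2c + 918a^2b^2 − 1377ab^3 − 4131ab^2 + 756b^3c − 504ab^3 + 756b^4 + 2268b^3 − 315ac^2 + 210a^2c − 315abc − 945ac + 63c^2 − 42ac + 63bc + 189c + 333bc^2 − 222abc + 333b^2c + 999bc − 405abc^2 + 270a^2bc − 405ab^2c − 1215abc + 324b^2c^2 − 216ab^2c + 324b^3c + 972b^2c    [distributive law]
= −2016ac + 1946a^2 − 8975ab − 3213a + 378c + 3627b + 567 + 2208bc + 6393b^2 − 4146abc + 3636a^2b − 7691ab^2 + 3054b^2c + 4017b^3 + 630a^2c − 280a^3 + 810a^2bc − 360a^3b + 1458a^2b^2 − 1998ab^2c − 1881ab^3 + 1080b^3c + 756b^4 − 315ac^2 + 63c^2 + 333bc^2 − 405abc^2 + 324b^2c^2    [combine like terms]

After distributive law, the bracketed line is:

(−315a + 63 + 252b − 650ab + 130b + 520b^2 + 140a^2 − 28a − 112ab + 180a^2b − 36ab − 144ab^2 − 315ab^2 + 63b^2 + 252b^3 − 105ac + 21c + 84bc − 135abc + 27bc + 108b^2c)(3c − 2a + 3b + 9)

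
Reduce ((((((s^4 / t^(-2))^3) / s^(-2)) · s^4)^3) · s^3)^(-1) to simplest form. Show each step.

s^(-57)t^(-18)

((((((s^4 / t^(-2))^3) / s^(-2)) · s^4)^3) · s^3)^(-1)
= ((((((s^4 / t^(-2))^3) / s^(-2)) · s^4)^3)^(-1)) · ((s^3)^(-1))    [power of a product]
= (((((s^4 / t^(-2))^3) / s^(-2)) · s^4)^(-3)) · ((s^3)^(-1))    [power of a power]
= (((((s^4 / t^(-2))^3) / s^(-2))^(-3)) · ((s^4)^(-3))) · ((s^3)^(-1))    [power of a product]
= (((((s^4 / t^(-2))^3)^(-3)) / ((s^(-2))^(-3))) · ((s^4)^(-3))) · ((s^3)^(-1))    [power of a quotient]
= ((((s^4 / t^(-2))^(-9)) / ((s^(-2))^(-3))) · ((s^4)^(-3))) · ((s^3)^(-1))    [power of a power]
= (((((s^4)^(-9)) / ((t^(-2))^(-9))) / ((s^(-2))^(-3))) · ((s^4)^(-3))) · ((s^3)^(-1))    [power of a quotient]
= (((s^(-36) / ((t^(-2))^(-9))) / ((s^(-2))^(-3))) · ((s^4)^(-3))) · ((s^3)^(-1))    [power of a power]
= (((s^(-36) / t^18) / ((s^(-2))^(-3))) · ((s^4)^(-3))) · ((s^3)^(-1))    [power of a power]
= (((s^(-36) / t^18) / s^6) · ((s^4)^(-3))) · ((s^3)^(-1))    [power of a power]
= (((s^(-36) / t^18) / s^6) · s^(-12)) · ((s^3)^(-1))    [power of a power]
= (((s^(-36) / t^18) / s^6) · s^(-12)) · s^(-3)    [power of a power]
= s^(-57)t^(-18)    [quotient of powers; product of powers]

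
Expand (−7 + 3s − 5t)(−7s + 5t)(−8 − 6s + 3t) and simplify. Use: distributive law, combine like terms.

(−7 + 3s − 5t)(−7s + 5t)(−8 − 6s + 3t)
= (49s − 35t − 21s^2 + 15st + 35st − 25t^2)(−8 − 6s + 3t)    [distributive law]
= (49s − 35t − 21s^2 + 50st − 25t^2)(−8 − 6s + 3t)    [combine like terms]
= −392s − 294s^2 + 147st + 280t + 210st − 105t^2 + 168s^2 + 126s^3 − 63s^2t − 400st − 300s^2t + 150st^2 + 200t^2 + 150st^2 − 75t^3    [distributive law]
= −392s − 126s^2 − 43st + 280t + 95t^2 + 126s^3 − 363s^2t + 300st^2 − 75t^3    [combine like terms]

−392s − 126s^2 − 43st + 280t + 95t^2 + 126s^3 − 363s^2t + 300st^2 − 75t^3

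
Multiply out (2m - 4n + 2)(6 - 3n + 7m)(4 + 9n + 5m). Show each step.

(2m - 4n + 2)(6 - 3n + 7m)(4 + 9n + 5m)
= (12m - 6mn + 14m² - 24n + 12n² - 28mn + 12 - 6n + 14m)(4 + 9n + 5m)    [distributive law]
= (26m - 34mn + 14m² - 30n + 12n² + 12)(4 + 9n + 5m)    [combine like terms]
= 104m + 234mn + 130m² - 136mn - 306mn² - 170m²n + 56m² + 126m²n + 70m³ - 120n - 270n² - 150mn + 48n² + 108n³ + 60mn² + 48 + 108n + 60m    [distributive law]
= 164m - 52mn + 186m² - 246mn² - 44m²n + 70m³ - 12n - 222n² + 108n³ + 48    [combine like terms]

164m - 52mn + 186m² - 246mn² - 44m²n + 70m³ - 12n - 222n² + 108n³ + 48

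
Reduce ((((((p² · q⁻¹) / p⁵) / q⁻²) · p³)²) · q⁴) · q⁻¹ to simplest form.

((((((p² · q⁻¹) / p⁵) / q⁻²) · p³)²) · q⁴) · q⁻¹
= ((((((p² · q⁻¹) / p⁵) / q⁻²)²) · ((p³)²)) · q⁴) · q⁻¹    [power of a product]
= ((((((p² · q⁻¹) / p⁵)²) / ((q⁻²)²)) · ((p³)²)) · q⁴) · q⁻¹    [power of a quotient]
= ((((((p² · q⁻¹)²) / ((p⁵)²)) / ((q⁻²)²)) · ((p³)²)) · q⁴) · q⁻¹    [power of a quotient]
= (((((((p²)²) · ((q⁻¹)²)) / ((p⁵)²)) / ((q⁻²)²)) · ((p³)²)) · q⁴) · q⁻¹    [power of a product]
= (((((p⁴ · ((q⁻¹)²)) / ((p⁵)²)) / ((q⁻²)²)) · ((p³)²)) · q⁴) · q⁻¹    [power of a power]
= (((((p⁴ · q⁻²) / ((p⁵)²)) / ((q⁻²)²)) · ((p³)²)) · q⁴) · q⁻¹    [power of a power]
= (((((p⁴ · q⁻²) / p¹⁰) / ((q⁻²)²)) · ((p³)²)) · q⁴) · q⁻¹    [power of a power]
= (((((p⁴ · q⁻²) / p¹⁰) / q⁻⁴) · ((p³)²)) · q⁴) · q⁻¹    [power of a power]
= (((((p⁴ · q⁻²) / p¹⁰) / q⁻⁴) · p⁶) · q⁴) · q⁻¹    [power of a power]
= q⁵    [quotient of powers; product of powers]

q⁵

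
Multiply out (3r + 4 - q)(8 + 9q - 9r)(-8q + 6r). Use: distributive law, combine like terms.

(3r + 4 - q)(8 + 9q - 9r)(-8q + 6r)
= (24r + 27qr - 27r^2 + 32 + 36q - 36r - 8q - 9q^2 + 9qr)(-8q + 6r)    [distributive law]
= (-12r + 36qr - 27r^2 + 32 + 28q - 9q^2)(-8q + 6r)    [combine like terms]
= 96qr - 72r^2 - 288q^2r + 216qr^2 + 216qr^2 - 162r^3 - 256q + 192r - 224q^2 + 168qr + 72q^3 - 54q^2r    [distributive law]
= 264qr - 72r^2 - 342q^2r + 432qr^2 - 162r^3 - 256q + 192r - 224q^2 + 72q^3    [combine like terms]

264qr - 72r^2 - 342q^2r + 432qr^2 - 162r^3 - 256q + 192r - 224q^2 + 72q^3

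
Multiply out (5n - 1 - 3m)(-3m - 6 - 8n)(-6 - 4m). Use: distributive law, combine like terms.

(5n - 1 - 3m)(-3m - 6 - 8n)(-6 - 4m)
= (-15mn - 30n - 40n^2 + 3m + 6 + 8n + 9m^2 + 18m + 24mn)(-6 - 4m)    [distributive law]
= (9mn - 22n - 40n^2 + 21m + 6 + 9m^2)(-6 - 4m)    [combine like terms]
= -54mn - 36m^2n + 132n + 88mn + 240n^2 + 160mn^2 - 126m - 84m^2 - 36 - 24m - 54m^2 - 36m^3    [distributive law]
= 34mn - 36m^2n + 132n + 240n^2 + 160mn^2 - 150m - 138m^2 - 36 - 36m^3    [combine like terms]

34mn - 36m^2n + 132n + 240n^2 + 160mn^2 - 150m - 138m^2 - 36 - 36m^3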